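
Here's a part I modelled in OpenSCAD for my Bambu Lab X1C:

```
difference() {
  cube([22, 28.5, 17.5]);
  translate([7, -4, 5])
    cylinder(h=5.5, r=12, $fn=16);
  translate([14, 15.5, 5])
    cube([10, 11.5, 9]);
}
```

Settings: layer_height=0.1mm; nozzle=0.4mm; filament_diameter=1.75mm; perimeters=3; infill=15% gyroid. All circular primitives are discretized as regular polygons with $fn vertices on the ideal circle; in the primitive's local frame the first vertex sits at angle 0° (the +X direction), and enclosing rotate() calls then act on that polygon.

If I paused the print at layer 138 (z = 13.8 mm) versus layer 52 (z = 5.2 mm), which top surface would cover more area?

Layer 138 (z = 13.8): the 22×28.5 cube contributes its full rectangle (area 627.00 mm²); the cylinder at (7, -4) is not intersected at this z (z outside [5, 10.5]); the cube at (14, 15.5) is present — its section is the full 10×11.5 rectangle (area 115.00 mm²); Subtracting the remaining from the first: starting from the 22×28.5 cube (627.00 mm²), the 10×11.5 cube at (14, 15.5) partially overlaps it — only the 92.00 mm² overlap (of its 115.00 mm²) is removed, clipping the outline — area = 535.00 mm². So its area = 535.00 mm². Layer 52 (z = 5.2): the cube (footprint 22×28.5) is included at this height (area 627.00 mm²); the r=12 cylinder at (7, -4) contributes a regular 16-gon of circumradius 12 (area = (16/2)·12.000²·sin(360°/16) = 440.85 mm²); the 10×11.5 cube at (14, 15.5) contributes its full rectangle (area 115.00 mm²); Subtracting the remaining from the first: starting from the 22×28.5 cube (627.00 mm²), the r=12 cylinder at (7, -4) partially overlaps it — only the 113.57 mm² overlap (of its 440.85 mm²) is removed, clipping the outline; the 10×11.5 cube at (14, 15.5) partially overlaps it — only the 92.00 mm² overlap (of its 115.00 mm²) is removed, clipping the outline — area = 421.43 mm². So its area = 421.43 mm². Layer 138 is larger (535.00 vs 421.43 mm²).

layer 138 (z = 13.8 mm)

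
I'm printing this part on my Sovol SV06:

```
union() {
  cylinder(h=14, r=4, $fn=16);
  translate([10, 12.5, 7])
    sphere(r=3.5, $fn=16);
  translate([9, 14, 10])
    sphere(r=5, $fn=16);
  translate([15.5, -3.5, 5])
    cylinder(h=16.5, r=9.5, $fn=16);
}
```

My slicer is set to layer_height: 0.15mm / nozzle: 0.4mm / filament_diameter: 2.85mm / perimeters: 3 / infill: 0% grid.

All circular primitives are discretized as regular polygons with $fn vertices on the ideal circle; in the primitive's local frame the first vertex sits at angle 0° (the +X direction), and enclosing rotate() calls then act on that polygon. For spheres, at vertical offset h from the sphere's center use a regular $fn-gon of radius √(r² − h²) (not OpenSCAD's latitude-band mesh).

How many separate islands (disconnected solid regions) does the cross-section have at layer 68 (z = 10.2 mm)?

At z = 10.2 mm: the cylinder: section is a regular 16-gon, circumradius r=4; the r=3.5 sphere at (10, 12.5) slices to a regular 16-gon of circumradius 1.418 (√(r²−h²) with h=3.2 from center); the sphere at (9, 14): section is a regular 16-gon, circumradius = √(r²−h²) = √(5²−0.2²) = 4.996; the r=9.5 cylinder at (15.5, -3.5) contributes a regular 16-gon of circumradius 9.5; Taking the union: the regions partially overlap (shared area 6.15 mm²), so overlapping operands fuse into one piece — 3 connected regions. Overall, the cross-section has 3 separate islands. Island count = 3.

3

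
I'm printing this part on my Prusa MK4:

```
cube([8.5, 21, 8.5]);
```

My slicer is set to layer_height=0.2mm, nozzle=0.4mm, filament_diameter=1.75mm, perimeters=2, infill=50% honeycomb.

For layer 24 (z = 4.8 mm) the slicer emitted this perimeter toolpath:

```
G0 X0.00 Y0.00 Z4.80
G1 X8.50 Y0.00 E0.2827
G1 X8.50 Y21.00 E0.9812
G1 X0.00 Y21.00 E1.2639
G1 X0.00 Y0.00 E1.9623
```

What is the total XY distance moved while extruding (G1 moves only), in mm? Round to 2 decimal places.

59.00 mm

Sum the Euclidean lengths of each G1 segment: total = 59.00 mm.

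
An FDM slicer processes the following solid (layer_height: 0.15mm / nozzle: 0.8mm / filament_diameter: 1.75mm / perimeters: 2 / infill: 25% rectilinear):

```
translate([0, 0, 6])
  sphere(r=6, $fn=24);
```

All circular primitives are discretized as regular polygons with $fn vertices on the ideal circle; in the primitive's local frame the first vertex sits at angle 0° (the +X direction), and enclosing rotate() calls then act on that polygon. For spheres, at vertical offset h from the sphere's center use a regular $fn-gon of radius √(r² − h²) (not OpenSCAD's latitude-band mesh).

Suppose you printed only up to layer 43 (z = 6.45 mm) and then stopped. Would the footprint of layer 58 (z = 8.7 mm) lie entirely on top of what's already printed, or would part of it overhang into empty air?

Compare the two slices. At z = 6.45: the sphere: section is a regular 24-gon, circumradius = √(r²−h²) = √(6²−0.45²) = 5.983 (area = (24/2)·5.983²·sin(360°/24) = 111.18 mm²). At z = 8.7: the sphere: section is a regular 24-gon, circumradius = √(r²−h²) = √(6²−2.7²) = 5.358 (area = (24/2)·5.358²·sin(360°/24) = 89.17 mm²). Checking containment: the cross-section at z = 8.7 is a subset of the cross-section at z = 6.45.

entirely on top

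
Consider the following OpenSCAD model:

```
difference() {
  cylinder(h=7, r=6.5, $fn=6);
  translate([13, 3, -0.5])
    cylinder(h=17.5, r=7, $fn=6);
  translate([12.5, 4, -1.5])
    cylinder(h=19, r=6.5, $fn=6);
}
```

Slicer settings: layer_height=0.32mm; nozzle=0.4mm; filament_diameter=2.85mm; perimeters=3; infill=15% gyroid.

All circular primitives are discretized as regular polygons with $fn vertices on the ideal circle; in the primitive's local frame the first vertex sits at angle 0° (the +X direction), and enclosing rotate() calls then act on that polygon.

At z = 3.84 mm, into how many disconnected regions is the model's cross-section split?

At z = 3.84 mm: the r=6.5 cylinder contributes a regular 6-gon of circumradius 6.5; the r=7 cylinder at (13, 3) contributes a regular 6-gon of circumradius 7; the r=6.5 cylinder at (12.5, 4) contributes a regular 6-gon of circumradius 6.5; After the difference (first − rest): starting from the r=6.5 cylinder, the r=7 cylinder at (13, 3) misses the remaining region (no effect); the r=6.5 cylinder at (12.5, 4) misses the remaining region (no effect) — 1 connected region. The result has 1 disconnected region.

1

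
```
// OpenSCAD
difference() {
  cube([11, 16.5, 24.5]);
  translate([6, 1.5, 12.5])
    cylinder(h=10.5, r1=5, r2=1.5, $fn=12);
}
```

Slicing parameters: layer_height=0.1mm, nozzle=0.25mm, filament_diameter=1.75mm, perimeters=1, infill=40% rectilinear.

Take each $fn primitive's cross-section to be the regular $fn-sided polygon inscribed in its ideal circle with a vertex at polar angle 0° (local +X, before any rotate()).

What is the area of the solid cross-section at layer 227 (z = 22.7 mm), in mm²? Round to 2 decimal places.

173.86 mm²

At z = 22.7 mm: the 11×16.5 cube contributes its full rectangle (area 181.50 mm²); the cone at (6, 1.5): at t=0.971 of its height the radius interpolates to r₁+(r₂−r₁)t = 1.600, giving a regular 12-gon of that circumradius (area = (12/2)·1.600²·sin(360°/12) = 7.68 mm²); After the difference (first − rest): starting from the 11×16.5 cube (181.50 mm²), the cone at (6, 1.5) partially overlaps it — only the 7.64 mm² overlap (of its 7.68 mm²) is removed, clipping the outline — area = 173.86 mm². Overall, the cross-section is a single solid region. Net area = 173.86 mm².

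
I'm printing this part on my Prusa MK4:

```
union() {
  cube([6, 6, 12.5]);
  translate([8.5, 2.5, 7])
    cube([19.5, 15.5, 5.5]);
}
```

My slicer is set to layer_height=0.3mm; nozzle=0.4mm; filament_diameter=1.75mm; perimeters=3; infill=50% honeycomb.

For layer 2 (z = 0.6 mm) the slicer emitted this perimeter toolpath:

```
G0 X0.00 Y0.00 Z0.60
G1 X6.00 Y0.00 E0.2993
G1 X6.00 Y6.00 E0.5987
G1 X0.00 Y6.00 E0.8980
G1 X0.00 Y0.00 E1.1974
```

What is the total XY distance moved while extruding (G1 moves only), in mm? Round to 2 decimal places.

Sum the Euclidean lengths of each G1 segment: total = 24.00 mm.

24.00 mm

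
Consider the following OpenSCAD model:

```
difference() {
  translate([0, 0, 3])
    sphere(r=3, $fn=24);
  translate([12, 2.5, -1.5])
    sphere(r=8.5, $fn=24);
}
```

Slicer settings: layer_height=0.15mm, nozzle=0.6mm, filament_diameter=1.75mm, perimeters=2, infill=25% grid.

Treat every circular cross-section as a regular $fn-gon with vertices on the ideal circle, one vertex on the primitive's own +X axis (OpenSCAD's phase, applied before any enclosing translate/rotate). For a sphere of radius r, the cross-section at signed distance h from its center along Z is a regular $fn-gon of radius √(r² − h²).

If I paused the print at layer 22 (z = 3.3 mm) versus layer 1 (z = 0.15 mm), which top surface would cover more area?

layer 22 (z = 3.3 mm)

Layer 22 (z = 3.3): the r=3 sphere contributes a regular 24-gon of circumradius √(3²−0.3²) = 2.985 (area = (24/2)·2.985²·sin(360°/24) = 27.67 mm²); the r=8.5 sphere at (12, 2.5) slices to a regular 24-gon of circumradius 7.015 (√(r²−h²) with h=4.8 from center) (area = (24/2)·7.015²·sin(360°/24) = 152.84 mm²); Subtracting the remaining from the first: starting from the r=3 sphere (27.67 mm²), the r=8.5 sphere at (12, 2.5) misses the remaining region (no effect) — area = 27.67 mm². So its area = 27.67 mm². Layer 1 (z = 0.15): the r=3 sphere slices to a regular 24-gon of circumradius 0.937 (√(r²−h²) with h=2.85 from center) (area = (24/2)·0.937²·sin(360°/24) = 2.73 mm²); the r=8.5 sphere at (12, 2.5) slices to a regular 24-gon of circumradius 8.338 (√(r²−h²) with h=1.65 from center) (area = (24/2)·8.338²·sin(360°/24) = 215.94 mm²); Taking the first minus the rest: starting from the r=3 sphere (2.73 mm²), the r=8.5 sphere at (12, 2.5) misses the remaining region (no effect) — area = 2.73 mm². So its area = 2.73 mm². Layer 22 is larger (27.67 vs 2.73 mm²).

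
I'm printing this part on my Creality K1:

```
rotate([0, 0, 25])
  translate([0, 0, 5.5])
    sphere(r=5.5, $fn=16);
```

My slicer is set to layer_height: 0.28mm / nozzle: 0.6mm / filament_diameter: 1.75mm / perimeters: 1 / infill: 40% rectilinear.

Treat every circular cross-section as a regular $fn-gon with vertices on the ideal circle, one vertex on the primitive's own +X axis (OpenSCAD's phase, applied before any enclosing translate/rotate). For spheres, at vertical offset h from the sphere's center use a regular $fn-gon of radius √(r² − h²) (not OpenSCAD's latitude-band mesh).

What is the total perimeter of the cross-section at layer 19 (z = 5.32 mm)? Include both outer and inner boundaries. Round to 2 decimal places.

34.32 mm

At z = 5.32 mm: the r=5.5 sphere slices to a regular 16-gon of circumradius 5.497 (√(r²−h²) with h=0.18 from center) (perimeter = 2·16·5.497·sin(180°/16) = 34.32 mm); (whole slice rotated 25° about Z — lengths, areas and connectivity unchanged). Overall, the cross-section is a single solid region. Total boundary length (outer) = 34.32 mm.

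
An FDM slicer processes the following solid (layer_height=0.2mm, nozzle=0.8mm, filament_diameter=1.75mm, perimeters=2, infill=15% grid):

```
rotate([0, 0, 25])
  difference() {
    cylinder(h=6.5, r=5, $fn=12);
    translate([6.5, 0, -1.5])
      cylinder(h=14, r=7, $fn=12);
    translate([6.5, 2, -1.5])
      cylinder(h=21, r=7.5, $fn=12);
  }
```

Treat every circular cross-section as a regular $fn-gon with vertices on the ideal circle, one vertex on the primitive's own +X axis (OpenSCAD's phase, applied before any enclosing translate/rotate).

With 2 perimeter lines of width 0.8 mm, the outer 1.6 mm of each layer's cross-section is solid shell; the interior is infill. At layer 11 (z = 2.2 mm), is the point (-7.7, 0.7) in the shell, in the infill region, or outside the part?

outside

At z = 2.2 mm: the cylinder: section is a regular 12-gon, circumradius r=5; the r=7 cylinder at (6.5, 0) gives a regular 12-gon of circumradius 7 (constant along its height); the r=7.5 cylinder at (6.5, 2) contributes a regular 12-gon of circumradius 7.5; Taking the first minus the rest: starting from the r=5 cylinder, the r=7 cylinder at (6.5, 0) partially overlaps it — only the 34.95 mm² overlap (of its 147.00 mm²) is removed, clipping the outline; the r=7.5 cylinder at (6.5, 2) partially overlaps it — only the 4.53 mm² overlap (of its 168.75 mm²) is removed, clipping the outline — 1 connected region; (rotated 25° about Z; rotation is an isometry so areas/perimeters/island counts are preserved). Overall, the cross-section is a single solid region. Undo the 25° rotation: the query point maps to (-6.683, 3.889) in the un-rotated model frame. The nearest boundary edge runs (-5.00, 0.00)→(-4.33, 2.50); distance from the point to it = 2.73 mm. The point is not inside any of the regions above, so it lies outside the cross-section (2.73 mm from the nearest boundary).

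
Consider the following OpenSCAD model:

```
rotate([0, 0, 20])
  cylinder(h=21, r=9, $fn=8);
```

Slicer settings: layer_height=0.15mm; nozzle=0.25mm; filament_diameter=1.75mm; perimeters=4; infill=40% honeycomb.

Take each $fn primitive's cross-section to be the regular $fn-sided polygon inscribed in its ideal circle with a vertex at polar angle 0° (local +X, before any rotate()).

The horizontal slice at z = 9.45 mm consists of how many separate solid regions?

At z = 9.45 mm: the cylinder: section is a regular 8-gon, circumradius r=9; (whole slice rotated 20° about Z — lengths, areas and connectivity unchanged). The result has 1 disconnected region.

1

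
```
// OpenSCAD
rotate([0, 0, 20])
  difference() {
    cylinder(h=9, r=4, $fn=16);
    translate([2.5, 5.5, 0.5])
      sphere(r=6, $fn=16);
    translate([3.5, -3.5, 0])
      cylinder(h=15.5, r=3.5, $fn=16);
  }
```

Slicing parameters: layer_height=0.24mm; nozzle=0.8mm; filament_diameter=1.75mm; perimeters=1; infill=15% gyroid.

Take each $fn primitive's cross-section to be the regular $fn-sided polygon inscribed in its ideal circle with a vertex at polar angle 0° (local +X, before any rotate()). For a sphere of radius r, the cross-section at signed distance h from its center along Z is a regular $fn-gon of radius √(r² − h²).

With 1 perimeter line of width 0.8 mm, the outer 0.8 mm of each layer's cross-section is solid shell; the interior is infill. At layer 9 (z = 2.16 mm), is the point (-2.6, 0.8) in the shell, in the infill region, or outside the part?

At z = 2.16 mm: the cylinder: section is a regular 16-gon, circumradius r=4; the r=6 sphere at (2.5, 5.5) contributes a regular 16-gon of circumradius √(6²−1.66²) = 5.766; the r=3.5 cylinder at (3.5, -3.5) gives a regular 16-gon of circumradius 3.5 (constant along its height); Taking the first minus the rest: starting from the r=4 cylinder, the r=6 sphere at (2.5, 5.5) partially overlaps it — only the 18.25 mm² overlap (of its 101.78 mm²) is removed, clipping the outline; the r=3.5 cylinder at (3.5, -3.5) partially overlaps it — only the 9.25 mm² overlap (of its 37.50 mm²) is removed, clipping the outline — 2 connected regions; (whole slice rotated 20° about Z — lengths, areas and connectivity unchanged). Overall, the cross-section has 2 separate islands. Undo the 20° rotation: the query point maps to (-2.170, 1.641) in the un-rotated model frame. The nearest boundary edge runs (-2.61, 2.97)→(-1.58, 1.42); distance from the point to it = 0.37 mm. (Shell/infill is judged within the island containing the point — the largest one.) The point is inside the cross-section, 0.37 mm from the nearest boundary — within the 0.8 mm shell band (1 × 0.8).

shell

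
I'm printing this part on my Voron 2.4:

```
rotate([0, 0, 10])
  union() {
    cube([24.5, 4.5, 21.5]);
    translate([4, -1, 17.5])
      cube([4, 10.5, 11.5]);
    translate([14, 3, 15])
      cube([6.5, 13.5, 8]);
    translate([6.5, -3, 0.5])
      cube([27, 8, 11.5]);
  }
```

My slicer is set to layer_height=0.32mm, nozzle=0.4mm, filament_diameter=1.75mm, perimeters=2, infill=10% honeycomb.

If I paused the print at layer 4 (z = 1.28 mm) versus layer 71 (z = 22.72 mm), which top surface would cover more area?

layer 4 (z = 1.28 mm)

Layer 4 (z = 1.28): the cube is present — its section is the full 24.5×4.5 rectangle (area 110.25 mm²); the cube at (4, -1) does not reach this height (z outside [17.5, 29]); the cube at (14, 3) does not reach this height (z outside [15, 23]); the 27×8 cube at (6.5, -3) contributes its full rectangle (area 216.00 mm²); Merging all regions: the regions partially overlap — summed areas 326.25 mm² minus the doubly-counted overlap 81.00 mm² gives 245.25 mm² — area = 245.25 mm²; (rotated 10° about Z; rotation is an isometry so areas/perimeters/island counts are preserved). So its area = 245.25 mm². Layer 71 (z = 22.72): the cube is absent (z outside [0, 21.5]); the cube at (4, -1) is present — its section is the full 4×10.5 rectangle (area 42.00 mm²); the cube at (14, 3) is present — its section is the full 6.5×13.5 rectangle (area 87.75 mm²); the cube at (6.5, -3) does not reach this height (z outside [0.5, 12]); Merging all regions: the 2 present regions are separate (no shared area or edge), so areas and boundary lengths simply add and each stays a separate island — area = 129.75 mm²; (whole slice rotated 10° about Z — lengths, areas and connectivity unchanged). So its area = 129.75 mm². Layer 4 is larger (245.25 vs 129.75 mm²).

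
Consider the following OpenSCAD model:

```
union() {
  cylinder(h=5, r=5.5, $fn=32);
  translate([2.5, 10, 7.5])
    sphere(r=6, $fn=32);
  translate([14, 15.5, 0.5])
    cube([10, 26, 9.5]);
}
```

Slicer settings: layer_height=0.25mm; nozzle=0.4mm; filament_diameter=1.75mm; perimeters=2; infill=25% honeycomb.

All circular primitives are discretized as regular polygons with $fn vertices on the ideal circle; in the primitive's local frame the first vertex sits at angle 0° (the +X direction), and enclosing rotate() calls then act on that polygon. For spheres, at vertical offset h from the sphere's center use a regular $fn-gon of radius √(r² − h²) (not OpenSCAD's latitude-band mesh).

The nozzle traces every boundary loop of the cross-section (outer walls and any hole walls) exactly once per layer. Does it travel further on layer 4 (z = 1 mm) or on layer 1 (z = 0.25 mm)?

layer 4 (z = 1 mm)

Layer 4 (z = 1): the cylinder: section is a regular 32-gon, circumradius r=5.5 (perimeter = 2·32·5.500·sin(180°/32) = 34.50 mm); the sphere at (2.5, 10) is not intersected at this z (|z−center|=6.500 > r=6); the 10×26 cube at (14, 15.5) contributes its full rectangle (perimeter 72.00 mm); Merging all regions: the 2 present regions are separate (no shared area or edge), so areas and boundary lengths simply add and each stays a separate island — boundary = 106.50 mm. So its perimeter = 106.50 mm. Layer 1 (z = 0.25): the r=5.5 cylinder gives a regular 32-gon of circumradius 5.5 (constant along its height) (perimeter = 2·32·5.500·sin(180°/32) = 34.50 mm); the sphere at (2.5, 10) is not intersected at this z (|z−center|=7.250 > r=6); the cube at (14, 15.5) does not reach this height (z outside [0.5, 10]); Taking the union: only the r=5.5 cylinder is present, so the union is just that shape — boundary = 34.50 mm. So its perimeter = 34.50 mm. Layer 4 is larger (106.50 vs 34.50 mm).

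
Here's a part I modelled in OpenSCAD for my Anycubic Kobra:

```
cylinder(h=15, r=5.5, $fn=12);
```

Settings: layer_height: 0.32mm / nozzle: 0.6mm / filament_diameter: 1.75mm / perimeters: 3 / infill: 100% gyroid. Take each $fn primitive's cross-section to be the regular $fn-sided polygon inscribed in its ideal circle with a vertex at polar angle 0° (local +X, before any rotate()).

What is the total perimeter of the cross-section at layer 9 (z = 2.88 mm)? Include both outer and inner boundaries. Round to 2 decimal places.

At z = 2.88 mm: the r=5.5 cylinder contributes a regular 12-gon of circumradius 5.5 (perimeter = 2·12·5.500·sin(180°/12) = 34.16 mm). Overall, the cross-section is a single solid region. Total boundary length (outer) = 34.16 mm.

34.16 mm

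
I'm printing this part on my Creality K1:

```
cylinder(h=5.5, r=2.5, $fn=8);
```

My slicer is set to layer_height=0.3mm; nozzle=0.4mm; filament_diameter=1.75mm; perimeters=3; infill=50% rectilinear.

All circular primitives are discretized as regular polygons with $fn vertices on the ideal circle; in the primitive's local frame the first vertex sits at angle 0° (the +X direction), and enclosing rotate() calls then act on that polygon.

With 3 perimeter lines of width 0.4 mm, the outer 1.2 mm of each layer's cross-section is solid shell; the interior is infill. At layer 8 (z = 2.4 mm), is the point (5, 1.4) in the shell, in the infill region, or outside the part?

At z = 2.4 mm: the cylinder: section is a regular 8-gon, circumradius r=2.5. Overall, the cross-section is a single solid region. The nearest boundary edge runs (2.50, 0.00)→(1.77, 1.77); distance from the point to it = 2.85 mm. The point is not inside any of the regions above, so it lies outside the cross-section (2.85 mm from the nearest boundary).

outside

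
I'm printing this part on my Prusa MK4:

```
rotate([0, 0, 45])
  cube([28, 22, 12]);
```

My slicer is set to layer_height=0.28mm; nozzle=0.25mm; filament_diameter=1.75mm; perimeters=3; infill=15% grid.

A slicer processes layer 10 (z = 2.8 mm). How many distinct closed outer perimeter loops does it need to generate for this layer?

At z = 2.8 mm: the cube is present — its section is the full 28×22 rectangle; (rotated 45° about Z; rotation is an isometry so areas/perimeters/island counts are preserved). The result has 1 disconnected region.

1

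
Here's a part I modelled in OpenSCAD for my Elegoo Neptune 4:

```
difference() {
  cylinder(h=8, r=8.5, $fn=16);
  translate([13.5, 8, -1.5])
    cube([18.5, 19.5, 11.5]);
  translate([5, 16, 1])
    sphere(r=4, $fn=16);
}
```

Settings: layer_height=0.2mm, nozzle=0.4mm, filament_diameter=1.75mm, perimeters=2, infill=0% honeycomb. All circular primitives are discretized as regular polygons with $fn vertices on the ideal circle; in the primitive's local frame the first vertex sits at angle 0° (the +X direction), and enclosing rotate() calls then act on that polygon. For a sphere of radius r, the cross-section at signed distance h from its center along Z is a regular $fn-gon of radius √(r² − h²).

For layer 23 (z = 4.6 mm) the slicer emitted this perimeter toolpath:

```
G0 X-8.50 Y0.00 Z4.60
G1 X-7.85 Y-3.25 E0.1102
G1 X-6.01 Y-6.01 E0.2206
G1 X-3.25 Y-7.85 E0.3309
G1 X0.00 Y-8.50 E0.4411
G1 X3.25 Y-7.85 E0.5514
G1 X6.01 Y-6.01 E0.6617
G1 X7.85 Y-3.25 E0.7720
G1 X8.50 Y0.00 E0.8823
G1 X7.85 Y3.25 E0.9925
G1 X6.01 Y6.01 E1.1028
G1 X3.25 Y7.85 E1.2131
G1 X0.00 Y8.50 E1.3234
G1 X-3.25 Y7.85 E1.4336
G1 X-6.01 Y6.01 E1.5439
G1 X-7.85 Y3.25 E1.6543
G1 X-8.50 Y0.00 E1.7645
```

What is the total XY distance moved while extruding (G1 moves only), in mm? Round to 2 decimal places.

Sum the Euclidean lengths of each G1 segment: total = 53.05 mm.

53.05 mm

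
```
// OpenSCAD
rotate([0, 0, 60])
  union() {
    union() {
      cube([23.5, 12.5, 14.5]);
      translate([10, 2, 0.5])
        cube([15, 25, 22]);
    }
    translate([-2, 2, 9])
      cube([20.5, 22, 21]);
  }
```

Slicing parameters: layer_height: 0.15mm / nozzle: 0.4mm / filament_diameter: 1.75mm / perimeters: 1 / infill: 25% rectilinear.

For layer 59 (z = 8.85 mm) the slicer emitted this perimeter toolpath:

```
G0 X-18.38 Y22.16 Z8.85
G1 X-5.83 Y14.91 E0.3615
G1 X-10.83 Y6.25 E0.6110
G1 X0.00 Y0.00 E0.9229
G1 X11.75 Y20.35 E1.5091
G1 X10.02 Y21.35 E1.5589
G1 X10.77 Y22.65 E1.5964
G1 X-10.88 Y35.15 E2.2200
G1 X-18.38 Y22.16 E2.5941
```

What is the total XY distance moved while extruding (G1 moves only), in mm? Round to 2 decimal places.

103.99 mm

Sum the Euclidean lengths of each G1 segment: total = 103.99 mm.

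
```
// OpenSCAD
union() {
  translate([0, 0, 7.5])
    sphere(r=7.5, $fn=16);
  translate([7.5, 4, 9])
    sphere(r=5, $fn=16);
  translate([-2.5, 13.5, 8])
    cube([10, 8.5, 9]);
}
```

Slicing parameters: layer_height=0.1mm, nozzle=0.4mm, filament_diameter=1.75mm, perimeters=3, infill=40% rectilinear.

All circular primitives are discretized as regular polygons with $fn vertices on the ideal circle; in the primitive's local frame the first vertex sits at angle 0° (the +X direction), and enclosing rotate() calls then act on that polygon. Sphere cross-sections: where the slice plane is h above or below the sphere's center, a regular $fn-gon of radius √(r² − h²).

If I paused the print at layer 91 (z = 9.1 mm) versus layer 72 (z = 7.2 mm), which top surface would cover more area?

Layer 91 (z = 9.1): the r=7.5 sphere slices to a regular 16-gon of circumradius 7.327 (√(r²−h²) with h=1.6 from center) (area = (16/2)·7.327²·sin(360°/16) = 164.37 mm²); the r=5 sphere at (7.5, 4) slices to a regular 16-gon of circumradius 4.999 (√(r²−h²) with h=0.1 from center) (area = (16/2)·4.999²·sin(360°/16) = 76.51 mm²); the cube at (-2.5, 13.5) (footprint 10×8.5) is included at this height (area 85.00 mm²); Combining (union): the regions partially overlap — summed areas 325.88 mm² minus the doubly-counted overlap 21.41 mm² gives 304.46 mm² — area = 304.46 mm². So its area = 304.46 mm². Layer 72 (z = 7.2): the r=7.5 sphere contributes a regular 16-gon of circumradius √(7.5²−0.3²) = 7.494 (area = (16/2)·7.494²·sin(360°/16) = 171.93 mm²); the r=5 sphere at (7.5, 4) slices to a regular 16-gon of circumradius 4.665 (√(r²−h²) with h=1.8 from center) (area = (16/2)·4.665²·sin(360°/16) = 66.62 mm²); the cube at (-2.5, 13.5) is not intersected at this z (z outside [8, 17]); Taking the union: the regions partially overlap — summed areas 238.55 mm² minus the doubly-counted overlap 19.60 mm² gives 218.95 mm² — area = 218.95 mm². So its area = 218.95 mm². Layer 91 is larger (304.46 vs 218.95 mm²).

layer 91 (z = 9.1 mm)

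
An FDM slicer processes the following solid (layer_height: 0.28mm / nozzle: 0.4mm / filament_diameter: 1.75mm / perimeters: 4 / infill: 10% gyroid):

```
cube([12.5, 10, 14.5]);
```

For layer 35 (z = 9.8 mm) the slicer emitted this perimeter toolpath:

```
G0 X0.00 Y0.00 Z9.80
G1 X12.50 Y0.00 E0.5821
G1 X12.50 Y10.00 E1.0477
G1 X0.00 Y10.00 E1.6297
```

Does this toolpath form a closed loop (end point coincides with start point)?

Start point (G0): (0.00, 0.00). End point (last G1): the path does not return to the start — open.

no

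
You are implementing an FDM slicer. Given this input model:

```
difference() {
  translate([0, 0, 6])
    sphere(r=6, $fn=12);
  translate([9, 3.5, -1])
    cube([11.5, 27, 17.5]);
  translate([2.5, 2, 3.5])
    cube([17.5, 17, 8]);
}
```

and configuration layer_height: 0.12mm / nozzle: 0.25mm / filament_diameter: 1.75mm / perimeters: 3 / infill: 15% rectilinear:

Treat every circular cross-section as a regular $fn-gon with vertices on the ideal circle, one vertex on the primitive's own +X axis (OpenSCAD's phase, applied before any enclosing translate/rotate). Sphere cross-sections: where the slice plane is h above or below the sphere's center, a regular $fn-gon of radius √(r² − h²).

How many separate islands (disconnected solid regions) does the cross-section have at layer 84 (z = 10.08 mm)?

1

At z = 10.08 mm: the r=6 sphere slices to a regular 12-gon of circumradius 4.399 (√(r²−h²) with h=4.08 from center); the cube at (9, 3.5) (footprint 11.5×27) is included at this height; the cube at (2.5, 2) is present — its section is the full 17.5×17 rectangle; Taking the first minus the rest: starting from the r=6 sphere, the 11.5×27 cube at (9, 3.5) misses the remaining region (no effect); the 17.5×17 cube at (2.5, 2) partially overlaps it — only the 1.12 mm² overlap (of its 297.50 mm²) is removed, clipping the outline — 1 connected region. Overall, the cross-section is a single solid region. Island count = 1.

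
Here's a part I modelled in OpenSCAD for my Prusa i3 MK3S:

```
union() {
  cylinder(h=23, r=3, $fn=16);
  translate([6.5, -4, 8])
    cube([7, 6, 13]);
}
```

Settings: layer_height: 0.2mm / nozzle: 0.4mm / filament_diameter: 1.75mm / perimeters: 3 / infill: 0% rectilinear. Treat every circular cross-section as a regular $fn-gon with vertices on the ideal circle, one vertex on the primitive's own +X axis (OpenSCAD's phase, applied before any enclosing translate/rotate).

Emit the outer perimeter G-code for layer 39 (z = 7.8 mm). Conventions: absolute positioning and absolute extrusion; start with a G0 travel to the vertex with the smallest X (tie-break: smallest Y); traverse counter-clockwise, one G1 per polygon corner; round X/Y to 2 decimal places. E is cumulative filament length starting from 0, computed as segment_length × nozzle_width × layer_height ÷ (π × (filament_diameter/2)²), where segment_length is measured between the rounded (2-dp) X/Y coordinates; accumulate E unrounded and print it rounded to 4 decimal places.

At z = 7.8 mm: the r=3 cylinder contributes a regular 16-gon of circumradius 3; the cube at (6.5, -4) is not intersected at this z (z outside [8, 21]); Taking the union: only the r=3 cylinder is present, so the union is just that shape — 1 connected region. The outline is a single polygon with 16 vertices. Extrusion per mm of travel: 0.4 × 0.2 / (π × 0.875²) = 0.033260. Accumulating E over each segment gives final E = 0.6227.

G0 X-3.00 Y0.00 Z7.80
G1 X-2.77 Y-1.15 E0.0390
G1 X-2.12 Y-2.12 E0.0778
G1 X-1.15 Y-2.77 E0.1167
G1 X0.00 Y-3.00 E0.1557
G1 X1.15 Y-2.77 E0.1947
G1 X2.12 Y-2.12 E0.2335
G1 X2.77 Y-1.15 E0.2724
G1 X3.00 Y0.00 E0.3114
G1 X2.77 Y1.15 E0.3504
G1 X2.12 Y2.12 E0.3892
G1 X1.15 Y2.77 E0.4280
G1 X0.00 Y3.00 E0.4671
G1 X-1.15 Y2.77 E0.5061
G1 X-2.12 Y2.12 E0.5449
G1 X-2.77 Y1.15 E0.5837
G1 X-3.00 Y0.00 E0.6227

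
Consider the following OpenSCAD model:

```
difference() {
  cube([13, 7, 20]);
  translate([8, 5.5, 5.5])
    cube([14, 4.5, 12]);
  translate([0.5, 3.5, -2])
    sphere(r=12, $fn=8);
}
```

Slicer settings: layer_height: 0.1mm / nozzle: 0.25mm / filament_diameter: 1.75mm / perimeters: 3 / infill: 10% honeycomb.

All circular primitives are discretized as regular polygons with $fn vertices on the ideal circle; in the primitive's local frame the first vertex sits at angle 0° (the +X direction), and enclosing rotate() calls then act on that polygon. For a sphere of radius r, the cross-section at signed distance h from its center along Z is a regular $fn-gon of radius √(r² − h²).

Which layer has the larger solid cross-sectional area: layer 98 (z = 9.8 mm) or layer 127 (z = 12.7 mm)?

Layer 98 (z = 9.8): the cube (footprint 13×7) is included at this height (area 91.00 mm²); the cube at (8, 5.5) (footprint 14×4.5) is included at this height (area 63.00 mm²); the r=12 sphere at (0.5, 3.5) slices to a regular 8-gon of circumradius 2.182 (√(r²−h²) with h=11.8 from center) (area = (8/2)·2.182²·sin(360°/8) = 13.46 mm²); Subtracting the remaining from the first: starting from the 13×7 cube (91.00 mm²), the 14×4.5 cube at (8, 5.5) partially overlaps it — only the 7.50 mm² overlap (of its 63.00 mm²) is removed, clipping the outline; the r=12 sphere at (0.5, 3.5) partially overlaps it — only the 8.81 mm² overlap (of its 13.46 mm²) is removed, clipping the outline — area = 74.69 mm². So its area = 74.69 mm². Layer 127 (z = 12.7): the cube is present — its section is the full 13×7 rectangle (area 91.00 mm²); the 14×4.5 cube at (8, 5.5) contributes its full rectangle (area 63.00 mm²); the sphere at (0.5, 3.5) is not intersected at this z (|z−center|=14.700 > r=12); Subtracting the remaining from the first: starting from the 13×7 cube (91.00 mm²), the 14×4.5 cube at (8, 5.5) partially overlaps it — only the 7.50 mm² overlap (of its 63.00 mm²) is removed, clipping the outline — area = 83.50 mm². So its area = 83.50 mm². Layer 127 is larger (83.50 vs 74.69 mm²).

layer 127 (z = 12.7 mm)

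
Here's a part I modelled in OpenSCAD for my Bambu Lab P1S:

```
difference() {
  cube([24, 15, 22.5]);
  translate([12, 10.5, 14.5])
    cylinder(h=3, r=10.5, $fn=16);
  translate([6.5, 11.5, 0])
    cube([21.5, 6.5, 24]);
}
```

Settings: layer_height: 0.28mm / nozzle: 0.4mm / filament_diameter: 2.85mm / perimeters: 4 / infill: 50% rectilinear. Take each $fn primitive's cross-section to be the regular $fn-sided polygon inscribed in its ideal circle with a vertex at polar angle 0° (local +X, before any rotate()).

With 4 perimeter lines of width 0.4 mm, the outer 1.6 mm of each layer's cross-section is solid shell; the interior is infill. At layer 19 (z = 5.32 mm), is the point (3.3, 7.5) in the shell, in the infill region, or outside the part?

infill

At z = 5.32 mm: the cube (footprint 24×15) is included at this height; the cylinder at (12, 10.5) is absent (z outside [14.5, 17.5]); the cube at (6.5, 11.5) (footprint 21.5×6.5) is included at this height; Taking the first minus the rest: starting from the 24×15 cube, the 21.5×6.5 cube at (6.5, 11.5) partially overlaps it — only the 61.25 mm² overlap (of its 139.75 mm²) is removed, clipping the outline — 1 connected region. Overall, the cross-section is a single solid region. The nearest boundary edge runs (0.00, 0.00)→(0.00, 15.00); distance from the point to it = 3.30 mm. The point is inside the cross-section and 3.30 mm from the nearest boundary — more than the 1.6 mm shell width (4 × 0.4), so it's in the infill interior.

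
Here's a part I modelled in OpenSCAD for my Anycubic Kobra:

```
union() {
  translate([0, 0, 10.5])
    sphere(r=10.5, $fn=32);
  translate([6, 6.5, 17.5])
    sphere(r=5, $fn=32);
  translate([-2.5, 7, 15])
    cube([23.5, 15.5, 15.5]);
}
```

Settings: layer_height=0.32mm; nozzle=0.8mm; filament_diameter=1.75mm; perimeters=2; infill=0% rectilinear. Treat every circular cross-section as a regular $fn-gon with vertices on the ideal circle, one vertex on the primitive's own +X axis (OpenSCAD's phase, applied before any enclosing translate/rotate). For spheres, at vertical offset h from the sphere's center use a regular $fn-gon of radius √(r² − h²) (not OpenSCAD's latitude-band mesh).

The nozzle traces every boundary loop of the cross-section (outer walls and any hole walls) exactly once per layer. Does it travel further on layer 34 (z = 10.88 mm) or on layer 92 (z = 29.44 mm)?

Layer 34 (z = 10.88): the r=10.5 sphere slices to a regular 32-gon of circumradius 10.493 (√(r²−h²) with h=0.38 from center) (perimeter = 2·32·10.493·sin(180°/32) = 65.82 mm); the sphere at (6, 6.5) is absent (|z−center|=6.620 > r=5); the cube at (-2.5, 7) is absent (z outside [15, 30.5]); Merging all regions: only the r=10.5 sphere is present, so the union is just that shape — boundary = 65.82 mm. So its perimeter = 65.82 mm. Layer 92 (z = 29.44): the sphere is absent (|z−center|=18.940 > r=10.5); the sphere at (6, 6.5) does not reach this height (|z−center|=11.940 > r=5); the 23.5×15.5 cube at (-2.5, 7) contributes its full rectangle (perimeter 78.00 mm); Taking the union: only the 23.5×15.5 cube at (-2.5, 7) is present, so the union is just that shape — boundary = 78.00 mm. So its perimeter = 78.00 mm. Layer 92 is larger (78.00 vs 65.82 mm).

layer 92 (z = 29.44 mm)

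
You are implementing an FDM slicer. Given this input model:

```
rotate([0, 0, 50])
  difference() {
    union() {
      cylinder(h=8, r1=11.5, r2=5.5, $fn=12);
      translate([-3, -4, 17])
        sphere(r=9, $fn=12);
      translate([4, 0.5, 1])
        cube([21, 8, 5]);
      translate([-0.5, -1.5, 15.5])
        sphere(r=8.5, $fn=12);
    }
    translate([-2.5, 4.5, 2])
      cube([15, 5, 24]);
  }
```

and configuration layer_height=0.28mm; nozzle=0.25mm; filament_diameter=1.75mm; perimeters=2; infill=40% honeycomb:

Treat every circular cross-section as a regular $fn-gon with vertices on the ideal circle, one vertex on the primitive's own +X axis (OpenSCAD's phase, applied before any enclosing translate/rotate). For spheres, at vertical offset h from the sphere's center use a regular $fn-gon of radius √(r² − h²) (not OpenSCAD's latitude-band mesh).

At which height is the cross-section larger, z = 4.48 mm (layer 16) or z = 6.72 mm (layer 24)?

Layer 16 (z = 4.48): the cone (r1=11.5→r2=5.5) has section circumradius 8.140 here — a regular 12-gon (area = (12/2)·8.140²·sin(360°/12) = 198.78 mm²); the sphere at (-3, -4) does not reach this height (|z−center|=12.520 > r=9); the cube at (4, 0.5) is present — its section is the full 21×8 rectangle (area 168.00 mm²); the sphere at (-0.5, -1.5) is absent (|z−center|=11.020 > r=8.5); Taking the union: the regions partially overlap — summed areas 366.78 mm² minus the doubly-counted overlap 17.24 mm² gives 349.54 mm² — area = 349.54 mm²; the 15×5 cube at (-2.5, 4.5) contributes its full rectangle (area 75.00 mm²); Subtracting the remaining from the first: starting from that combined region (349.54 mm²), the 15×5 cube at (-2.5, 4.5) partially overlaps it — only the 54.68 mm² overlap (of its 75.00 mm²) is removed, clipping the outline — area = 294.86 mm²; (rotated 50° about Z; rotation is an isometry so areas/perimeters/island counts are preserved). So its area = 294.86 mm². Layer 24 (z = 6.72): the cone (r1=11.5→r2=5.5) has section circumradius 6.460 here — a regular 12-gon (area = (12/2)·6.460²·sin(360°/12) = 125.19 mm²); the sphere at (-3, -4) is not intersected at this z (|z−center|=10.280 > r=9); the cube at (4, 0.5) is not intersected at this z (z outside [1, 6]); the sphere at (-0.5, -1.5) is absent (|z−center|=8.780 > r=8.5); Taking the union: only the cone is present, so the union is just that shape — area = 125.19 mm²; the cube at (-2.5, 4.5) is present — its section is the full 15×5 rectangle (area 75.00 mm²); Taking the first minus the rest: starting from that combined region (125.19 mm²), the 15×5 cube at (-2.5, 4.5) partially overlaps it — only the 9.59 mm² overlap (of its 75.00 mm²) is removed, clipping the outline — area = 115.60 mm²; (whole slice rotated 50° about Z — lengths, areas and connectivity unchanged). So its area = 115.60 mm². Layer 16 is larger (294.86 vs 115.60 mm²).

layer 16 (z = 4.48 mm)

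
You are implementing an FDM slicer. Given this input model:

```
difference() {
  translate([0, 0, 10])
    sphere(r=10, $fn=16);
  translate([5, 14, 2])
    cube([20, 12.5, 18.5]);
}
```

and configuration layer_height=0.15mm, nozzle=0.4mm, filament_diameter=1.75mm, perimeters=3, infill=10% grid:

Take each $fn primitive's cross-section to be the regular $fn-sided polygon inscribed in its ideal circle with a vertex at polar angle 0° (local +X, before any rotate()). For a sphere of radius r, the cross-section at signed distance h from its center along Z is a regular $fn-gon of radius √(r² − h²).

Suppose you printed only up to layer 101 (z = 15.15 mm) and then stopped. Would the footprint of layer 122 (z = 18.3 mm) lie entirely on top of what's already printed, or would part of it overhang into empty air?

entirely on top

Compare the two slices. At z = 15.15: the r=10 sphere contributes a regular 16-gon of circumradius √(10²−5.15²) = 8.572 (area = (16/2)·8.572²·sin(360°/16) = 224.95 mm²); the cube at (5, 14) (footprint 20×12.5) is included at this height (area 250.00 mm²); Subtracting the remaining from the first: starting from the r=10 sphere (224.95 mm²), the 20×12.5 cube at (5, 14) misses the remaining region (no effect) — area = 224.95 mm². At z = 18.3: the sphere: section is a regular 16-gon, circumradius = √(r²−h²) = √(10²−8.3²) = 5.578 (area = (16/2)·5.578²·sin(360°/16) = 95.24 mm²); the cube at (5, 14) is present — its section is the full 20×12.5 rectangle (area 250.00 mm²); After the difference (first − rest): starting from the r=10 sphere (95.24 mm²), the 20×12.5 cube at (5, 14) misses the remaining region (no effect) — area = 95.24 mm². Checking containment: the cross-section at z = 18.3 is a subset of the cross-section at z = 15.15.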